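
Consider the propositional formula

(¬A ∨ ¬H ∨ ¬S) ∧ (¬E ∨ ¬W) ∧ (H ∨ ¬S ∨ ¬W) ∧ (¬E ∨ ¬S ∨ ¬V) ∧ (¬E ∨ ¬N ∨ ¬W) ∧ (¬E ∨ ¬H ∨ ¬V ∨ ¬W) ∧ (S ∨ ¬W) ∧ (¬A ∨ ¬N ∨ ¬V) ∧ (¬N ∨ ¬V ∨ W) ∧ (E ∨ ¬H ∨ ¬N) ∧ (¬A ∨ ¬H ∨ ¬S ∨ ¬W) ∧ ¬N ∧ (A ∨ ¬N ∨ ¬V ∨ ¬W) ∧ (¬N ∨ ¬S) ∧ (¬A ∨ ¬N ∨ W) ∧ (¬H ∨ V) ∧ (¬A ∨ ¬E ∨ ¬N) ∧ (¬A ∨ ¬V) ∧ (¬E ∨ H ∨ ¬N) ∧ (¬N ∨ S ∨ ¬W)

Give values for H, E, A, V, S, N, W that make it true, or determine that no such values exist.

Unit clause (¬N) forces N = False.
Set H = False.
Set E = True.
  then (¬E ∨ ¬W) forces W = False.
Set A = False.
Set V = True.
  then (¬E ∨ ¬S ∨ ¬V) forces S = False.
All clauses satisfied.

H = False, E = True, A = False, V = True, S = False, N = False, W = False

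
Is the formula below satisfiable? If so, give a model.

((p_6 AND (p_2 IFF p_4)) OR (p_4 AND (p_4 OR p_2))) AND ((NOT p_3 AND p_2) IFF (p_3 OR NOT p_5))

p_2 = True, p_3 = False, p_4 = True, p_5 = False, p_6 = False

  (p_6 AND (p_2 IFF p_4)) OR (p_4 AND (p_4 OR p_2)) = True
    p_6 AND (p_2 IFF p_4) = False
      p_2 IFF p_4 = True
    p_4 AND (p_4 OR p_2) = True
      p_4 OR p_2 = True
  (NOT p_3 AND p_2) IFF (p_3 OR NOT p_5) = True
    NOT p_3 AND p_2 = True
      NOT p_3 = True
    p_3 OR NOT p_5 = True
      NOT p_5 = True
Both conjuncts True, so the formula holds.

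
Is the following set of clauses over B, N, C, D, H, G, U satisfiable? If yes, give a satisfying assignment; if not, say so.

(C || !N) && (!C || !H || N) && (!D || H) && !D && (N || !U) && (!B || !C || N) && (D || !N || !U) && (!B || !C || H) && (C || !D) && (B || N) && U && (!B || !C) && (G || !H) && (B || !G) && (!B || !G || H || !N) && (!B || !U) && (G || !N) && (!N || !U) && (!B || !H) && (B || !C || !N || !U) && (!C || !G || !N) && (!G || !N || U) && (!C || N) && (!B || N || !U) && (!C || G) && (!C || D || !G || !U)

Case D = True:
  Clause (!D) is falsified — contradiction.
Case D = False:
  (U) forces U = True.
  (N || !U) forces N = True.
  Clause (D || !N || !U) is falsified — contradiction.
Both cases fail, so the formula is unsatisfiable.

Unsatisfiable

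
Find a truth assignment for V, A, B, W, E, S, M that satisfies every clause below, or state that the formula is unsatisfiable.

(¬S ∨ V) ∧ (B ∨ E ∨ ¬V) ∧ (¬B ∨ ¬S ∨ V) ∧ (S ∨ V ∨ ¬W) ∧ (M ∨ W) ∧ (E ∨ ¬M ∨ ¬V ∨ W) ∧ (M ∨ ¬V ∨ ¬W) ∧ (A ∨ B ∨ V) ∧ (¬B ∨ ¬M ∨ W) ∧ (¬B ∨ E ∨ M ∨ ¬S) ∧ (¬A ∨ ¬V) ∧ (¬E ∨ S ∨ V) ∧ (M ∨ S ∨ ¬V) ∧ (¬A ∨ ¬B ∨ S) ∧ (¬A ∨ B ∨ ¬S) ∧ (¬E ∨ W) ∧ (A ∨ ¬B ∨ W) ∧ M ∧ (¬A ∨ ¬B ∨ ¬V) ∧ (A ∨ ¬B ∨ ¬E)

V: False, A: True, B: False, W: False, E: False, S: False, M: True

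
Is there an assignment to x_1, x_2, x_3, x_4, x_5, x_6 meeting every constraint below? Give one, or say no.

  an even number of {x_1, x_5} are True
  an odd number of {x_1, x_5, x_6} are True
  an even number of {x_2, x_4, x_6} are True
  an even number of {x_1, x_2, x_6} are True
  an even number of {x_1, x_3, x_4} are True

x_1=T, x_2=F, x_3=F, x_4=T, x_5=T, x_6=T

{x_1, x_5}: 2 true → even ✓
{x_1, x_5, x_6}: 3 true → odd ✓
{x_2, x_4, x_6}: 2 true → even ✓
{x_1, x_2, x_6}: 2 true → even ✓
{x_1, x_3, x_4}: 2 true → even ✓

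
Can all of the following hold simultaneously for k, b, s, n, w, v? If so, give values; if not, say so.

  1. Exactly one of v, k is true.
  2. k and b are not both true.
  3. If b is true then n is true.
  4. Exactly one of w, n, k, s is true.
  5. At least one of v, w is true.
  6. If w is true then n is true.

k = False, b = False, s = True, n = False, w = False, v = True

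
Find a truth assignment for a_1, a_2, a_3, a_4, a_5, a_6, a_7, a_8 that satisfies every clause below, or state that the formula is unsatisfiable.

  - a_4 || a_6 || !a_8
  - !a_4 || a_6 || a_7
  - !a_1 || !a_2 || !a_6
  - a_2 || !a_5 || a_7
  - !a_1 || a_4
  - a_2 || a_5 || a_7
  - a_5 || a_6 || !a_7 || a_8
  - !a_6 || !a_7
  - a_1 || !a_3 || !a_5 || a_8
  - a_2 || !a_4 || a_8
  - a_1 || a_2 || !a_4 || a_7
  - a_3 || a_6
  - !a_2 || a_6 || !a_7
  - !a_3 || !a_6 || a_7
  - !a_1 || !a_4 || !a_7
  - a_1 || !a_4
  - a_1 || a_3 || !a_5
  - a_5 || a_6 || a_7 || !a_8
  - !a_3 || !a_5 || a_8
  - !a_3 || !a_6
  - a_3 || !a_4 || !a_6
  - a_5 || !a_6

a_1=F; a_2=T; a_3=T; a_4=F; a_5=F; a_6=F; a_7=F; a_8=F

Set a_1 = False.
  then (a_1 || !a_4) forces a_4 = False.
Set a_2 = True.
Set a_3 = True.
  then (!a_3 || !a_6) forces a_6 = False.
  then (a_4 || a_6 || !a_8) forces a_8 = False.
  then (a_1 || !a_3 || !a_5 || a_8) forces a_5 = False.
  then (!a_2 || a_6 || !a_7) forces a_7 = False.
All clauses satisfied.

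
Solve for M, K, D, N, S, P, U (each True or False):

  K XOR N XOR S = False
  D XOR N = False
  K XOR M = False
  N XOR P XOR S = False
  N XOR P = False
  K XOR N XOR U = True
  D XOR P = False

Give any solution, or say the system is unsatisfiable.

M: True, K: True, D: True, N: True, S: False, P: True, U: True

K XOR N XOR S = T XOR T XOR F = False ✓
D XOR N = T XOR T = False ✓
K XOR M = T XOR T = False ✓
N XOR P XOR S = T XOR T XOR F = False ✓
N XOR P = T XOR T = False ✓
K XOR N XOR U = T XOR T XOR T = True ✓
D XOR P = T XOR T = False ✓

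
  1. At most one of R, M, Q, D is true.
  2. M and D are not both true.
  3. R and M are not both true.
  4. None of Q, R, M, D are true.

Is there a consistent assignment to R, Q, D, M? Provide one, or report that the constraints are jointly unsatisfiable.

R = False; Q = False; D = False; M = False

  (1) {R, M, Q, D}: 0 true — at most one ✓
  (2) M=F, D=F — not both ✓
  (3) R=F, M=F — not both ✓
  (4) {Q, R, M, D}: 0 true — none ✓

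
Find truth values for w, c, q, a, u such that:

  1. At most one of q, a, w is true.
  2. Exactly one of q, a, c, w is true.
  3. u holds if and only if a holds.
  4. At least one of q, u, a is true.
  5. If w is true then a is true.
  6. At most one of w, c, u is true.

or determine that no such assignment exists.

w = False; c = False; q = False; a = True; u = True

  (1) {q, a, w}: 1 true — at most one ✓
  (2) {q, a, c, w}: 1 true — exactly one ✓
  (3) u=T, a=T — same ✓
  (4) {q, u, a}: 2 true — at least one ✓
  (5) w=F ⇒ a: vacuous ✓
  (6) {w, c, u}: 1 true — at most one ✓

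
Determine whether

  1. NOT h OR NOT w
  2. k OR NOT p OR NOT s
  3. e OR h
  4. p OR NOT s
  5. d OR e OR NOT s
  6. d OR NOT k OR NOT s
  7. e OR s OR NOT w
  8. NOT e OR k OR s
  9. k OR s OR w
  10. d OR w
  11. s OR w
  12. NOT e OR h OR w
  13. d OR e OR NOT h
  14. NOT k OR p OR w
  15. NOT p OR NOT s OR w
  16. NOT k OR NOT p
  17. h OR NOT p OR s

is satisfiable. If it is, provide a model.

d = False, w = True, s = False, e = True, h = False, k = True, p = False

Set d = False.
  then (d OR w) forces w = True.
  then (NOT h OR NOT w) forces h = False.
  then (e OR h) forces e = True.
Set s = False.
  then (NOT e OR k OR s) forces k = True.
  then (NOT k OR NOT p) forces p = False.
All clauses satisfied.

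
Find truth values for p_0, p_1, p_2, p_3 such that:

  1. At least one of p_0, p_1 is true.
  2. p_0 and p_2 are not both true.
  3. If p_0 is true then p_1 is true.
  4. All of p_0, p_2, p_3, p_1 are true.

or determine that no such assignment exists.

No satisfying assignment exists.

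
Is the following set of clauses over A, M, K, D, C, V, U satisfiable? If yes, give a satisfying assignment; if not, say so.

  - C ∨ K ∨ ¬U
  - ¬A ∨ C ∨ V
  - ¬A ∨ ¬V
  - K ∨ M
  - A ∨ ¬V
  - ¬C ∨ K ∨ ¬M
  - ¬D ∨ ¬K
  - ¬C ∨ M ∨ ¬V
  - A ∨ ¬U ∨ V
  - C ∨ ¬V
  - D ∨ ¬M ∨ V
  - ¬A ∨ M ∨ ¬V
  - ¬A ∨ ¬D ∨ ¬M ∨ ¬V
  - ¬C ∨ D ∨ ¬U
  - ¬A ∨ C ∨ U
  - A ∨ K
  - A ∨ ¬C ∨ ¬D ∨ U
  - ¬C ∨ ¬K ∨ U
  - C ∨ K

Set A = False.
  then (A ∨ ¬V) forces V = False.
  then (A ∨ ¬U ∨ V) forces U = False.
  then (A ∨ K) forces K = True.
  then (¬C ∨ ¬K ∨ U) forces C = False.
  then (¬D ∨ ¬K) forces D = False.
  then (D ∨ ¬M ∨ V) forces M = False.
All clauses satisfied.

A = False; M = False; K = True; D = False; C = False; V = False; U = False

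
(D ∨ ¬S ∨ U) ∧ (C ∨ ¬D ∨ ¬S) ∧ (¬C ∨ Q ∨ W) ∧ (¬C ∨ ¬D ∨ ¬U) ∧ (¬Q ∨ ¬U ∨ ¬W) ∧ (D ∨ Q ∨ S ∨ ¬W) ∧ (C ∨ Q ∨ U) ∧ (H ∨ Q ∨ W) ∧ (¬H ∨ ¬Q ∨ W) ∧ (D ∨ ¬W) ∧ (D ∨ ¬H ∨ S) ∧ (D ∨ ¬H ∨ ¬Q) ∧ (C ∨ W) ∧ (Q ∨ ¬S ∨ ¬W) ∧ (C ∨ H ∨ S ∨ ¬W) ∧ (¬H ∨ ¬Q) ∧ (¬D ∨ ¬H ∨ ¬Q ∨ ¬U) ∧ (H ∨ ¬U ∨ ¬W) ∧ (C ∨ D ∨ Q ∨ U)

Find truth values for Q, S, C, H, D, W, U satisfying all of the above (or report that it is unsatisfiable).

Set Q = True.
  then (¬H ∨ ¬Q) forces H = False.
Set S = False.
Try C = False:
  (C ∨ W) forces W = True.
  clause (C ∨ H ∨ S ∨ ¬W) is falsified — backtrack.
So C = True.
Set D = False.
  then (D ∨ ¬W) forces W = False.
Set U = True.
All clauses satisfied.

Q = True, S = False, C = True, H = False, D = False, W = False, U = True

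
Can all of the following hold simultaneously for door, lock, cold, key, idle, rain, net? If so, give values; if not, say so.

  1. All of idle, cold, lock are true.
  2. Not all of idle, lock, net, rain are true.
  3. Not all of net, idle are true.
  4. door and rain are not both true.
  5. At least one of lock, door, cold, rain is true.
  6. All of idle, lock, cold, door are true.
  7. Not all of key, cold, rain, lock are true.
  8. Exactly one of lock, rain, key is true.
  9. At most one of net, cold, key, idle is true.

Case cold = True:
  (1) forces idle = True.
  Constraint (9) is violated (cold=T, idle=T) — contradiction.
Case cold = False:
  Constraint (1) is violated (cold=F) — contradiction.
Both cases fail — unsatisfiable.

Unsatisfiable — no assignment works.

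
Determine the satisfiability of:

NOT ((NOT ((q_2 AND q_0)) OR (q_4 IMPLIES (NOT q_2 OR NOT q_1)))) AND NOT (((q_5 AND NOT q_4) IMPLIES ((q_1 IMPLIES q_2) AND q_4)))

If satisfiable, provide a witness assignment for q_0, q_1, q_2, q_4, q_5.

Case q_4 = True: the conjunct NOT (((q_5 AND NOT q_4) IMPLIES ((q_1 IMPLIES q_2) AND q_4))) becomes NOT ((False IMPLIES (q_1 IMPLIES q_2))) = False.
Case q_4 = False: the conjunct NOT ((NOT ((q_2 AND q_0)) OR (q_4 IMPLIES (NOT q_2 OR NOT q_1)))) becomes NOT ((NOT ((q_2 AND q_0)) OR True)) = False.
Both cases fail — unsatisfiable.

No satisfying assignment exists.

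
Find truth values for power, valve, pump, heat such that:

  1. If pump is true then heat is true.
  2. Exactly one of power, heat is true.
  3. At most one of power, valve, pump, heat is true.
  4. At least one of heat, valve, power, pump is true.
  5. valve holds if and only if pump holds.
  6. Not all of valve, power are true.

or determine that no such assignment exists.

power = True, valve = False, pump = False, heat = False

  (1) pump=F ⇒ heat: vacuous ✓
  (2) {power, heat}: 1 true — exactly one ✓
  (3) {power, valve, pump, heat}: 1 true — at most one ✓
  (4) {heat, valve, power, pump}: 1 true — at least one ✓
  (5) valve=F, pump=F — same ✓
  (6) {valve, power}: 1/2 true — not all ✓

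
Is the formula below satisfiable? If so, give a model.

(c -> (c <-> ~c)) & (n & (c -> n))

c = False, n = True

  c -> (c <-> ~c) = True
    c <-> ~c = False
      ~c = True
  n & (c -> n) = True
    c -> n = True
Both conjuncts True, so the formula holds.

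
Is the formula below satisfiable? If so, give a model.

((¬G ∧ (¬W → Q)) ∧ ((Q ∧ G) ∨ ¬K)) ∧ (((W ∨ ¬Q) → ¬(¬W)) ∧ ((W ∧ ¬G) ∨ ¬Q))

W = True, G = False, Q = False, K = False

  (¬G ∧ (¬W → Q)) ∧ ((Q ∧ G) ∨ ¬K) = True
    ¬G ∧ (¬W → Q) = True
      ¬G = True
      ¬W → Q = True
        ¬W = False
    (Q ∧ G) ∨ ¬K = True
      Q ∧ G = False
      ¬K = True
  ((W ∨ ¬Q) → ¬(¬W)) ∧ ((W ∧ ¬G) ∨ ¬Q) = True
    (W ∨ ¬Q) → ¬(¬W) = True
      W ∨ ¬Q = True
        ¬Q = True
      ¬(¬W) = True
        ¬W = False
    (W ∧ ¬G) ∨ ¬Q = True
      W ∧ ¬G = True
        ¬G = True
      ¬Q = True
Both conjuncts True, so the formula holds.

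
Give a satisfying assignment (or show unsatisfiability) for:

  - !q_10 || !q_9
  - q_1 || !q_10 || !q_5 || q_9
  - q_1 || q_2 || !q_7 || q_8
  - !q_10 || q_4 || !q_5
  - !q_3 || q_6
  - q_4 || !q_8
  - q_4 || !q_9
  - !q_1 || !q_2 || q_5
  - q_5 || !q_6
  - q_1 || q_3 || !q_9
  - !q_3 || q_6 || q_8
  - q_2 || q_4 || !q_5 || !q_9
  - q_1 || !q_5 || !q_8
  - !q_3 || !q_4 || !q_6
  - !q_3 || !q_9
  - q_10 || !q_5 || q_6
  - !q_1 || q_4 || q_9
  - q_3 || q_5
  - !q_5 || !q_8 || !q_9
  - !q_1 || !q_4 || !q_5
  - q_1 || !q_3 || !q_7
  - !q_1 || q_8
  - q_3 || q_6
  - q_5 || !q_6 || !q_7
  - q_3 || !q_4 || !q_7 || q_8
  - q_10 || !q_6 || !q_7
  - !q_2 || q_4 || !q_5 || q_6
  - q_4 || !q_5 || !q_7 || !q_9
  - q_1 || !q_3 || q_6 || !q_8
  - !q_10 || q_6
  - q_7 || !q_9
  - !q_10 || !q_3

Set q_1 = False.
Set q_2 = True.
Set q_3 = True.
  then (!q_3 || q_6) forces q_6 = True.
  then (q_5 || !q_6) forces q_5 = True.
  then (q_1 || !q_5 || !q_8) forces q_8 = False.
  then (!q_3 || !q_4 || !q_6) forces q_4 = False.
  then (!q_3 || !q_9) forces q_9 = False.
  then (q_1 || !q_3 || !q_7) forces q_7 = False.
  then (!q_10 || !q_3) forces q_10 = False.
All clauses satisfied.

q_1=F, q_2=T, q_3=T, q_4=F, q_5=T, q_6=T, q_7=F, q_8=F, q_9=F, q_10=F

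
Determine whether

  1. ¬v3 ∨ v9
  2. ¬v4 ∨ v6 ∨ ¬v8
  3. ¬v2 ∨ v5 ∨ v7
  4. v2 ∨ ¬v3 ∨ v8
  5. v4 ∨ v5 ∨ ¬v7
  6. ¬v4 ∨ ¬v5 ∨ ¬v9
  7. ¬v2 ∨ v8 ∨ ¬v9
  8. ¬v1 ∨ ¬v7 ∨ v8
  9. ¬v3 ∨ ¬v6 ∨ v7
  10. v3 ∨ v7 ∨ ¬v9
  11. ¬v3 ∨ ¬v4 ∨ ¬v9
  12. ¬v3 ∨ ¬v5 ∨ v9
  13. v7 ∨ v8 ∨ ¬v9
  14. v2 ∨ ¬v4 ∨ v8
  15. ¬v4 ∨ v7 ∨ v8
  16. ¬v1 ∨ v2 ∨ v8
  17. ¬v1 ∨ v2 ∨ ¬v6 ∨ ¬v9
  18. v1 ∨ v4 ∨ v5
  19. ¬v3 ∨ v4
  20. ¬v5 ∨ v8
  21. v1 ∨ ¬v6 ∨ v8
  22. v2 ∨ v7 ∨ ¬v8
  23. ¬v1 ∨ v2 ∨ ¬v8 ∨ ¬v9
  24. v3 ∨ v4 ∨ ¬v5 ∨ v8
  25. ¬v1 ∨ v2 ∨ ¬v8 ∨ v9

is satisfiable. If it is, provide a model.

Set v1 = False.
Set v2 = True.
Try v3 = True:
  (¬v3 ∨ v9) forces v9 = True.
  (¬v2 ∨ v8 ∨ ¬v9) forces v8 = True.
  (¬v3 ∨ ¬v4 ∨ ¬v9) forces v4 = False.
  clause (¬v3 ∨ v4) is falsified — backtrack.
So v3 = False.
Set v4 = False.
  then (v1 ∨ v4 ∨ v5) forces v5 = True.
  then (¬v5 ∨ v8) forces v8 = True.
Set v6 = True.
Set v7 = True.
Set v9 = True.
All clauses satisfied.

v1: False, v2: True, v3: False, v4: False, v5: True, v6: True, v7: True, v8: True, v9: True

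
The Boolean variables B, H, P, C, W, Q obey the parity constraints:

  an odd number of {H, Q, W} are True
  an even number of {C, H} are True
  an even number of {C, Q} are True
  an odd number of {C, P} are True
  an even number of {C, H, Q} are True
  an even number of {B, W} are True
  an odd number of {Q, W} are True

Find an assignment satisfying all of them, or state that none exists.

B: True, H: False, P: True, C: False, W: True, Q: False

{H, Q, W}: 1 true → odd ✓
{C, H}: 0 true → even ✓
{C, Q}: 0 true → even ✓
{C, P}: 1 true → odd ✓
{C, H, Q}: 0 true → even ✓
{B, W}: 2 true → even ✓
{Q, W}: 1 true → odd ✓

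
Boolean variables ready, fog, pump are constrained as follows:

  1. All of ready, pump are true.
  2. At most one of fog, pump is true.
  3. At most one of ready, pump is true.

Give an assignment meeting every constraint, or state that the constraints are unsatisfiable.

The formula is unsatisfiable.

Case ready = True:
  (1) forces pump = True.
  Constraint (3) is violated (ready=T, pump=T) — contradiction.
Case ready = False:
  Constraint (1) is violated (ready=F) — contradiction.
Both cases fail — unsatisfiable.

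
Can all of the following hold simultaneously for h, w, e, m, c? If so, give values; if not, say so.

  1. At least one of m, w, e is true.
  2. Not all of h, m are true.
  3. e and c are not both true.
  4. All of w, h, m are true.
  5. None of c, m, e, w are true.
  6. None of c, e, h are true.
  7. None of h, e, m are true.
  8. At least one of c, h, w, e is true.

The formula is unsatisfiable.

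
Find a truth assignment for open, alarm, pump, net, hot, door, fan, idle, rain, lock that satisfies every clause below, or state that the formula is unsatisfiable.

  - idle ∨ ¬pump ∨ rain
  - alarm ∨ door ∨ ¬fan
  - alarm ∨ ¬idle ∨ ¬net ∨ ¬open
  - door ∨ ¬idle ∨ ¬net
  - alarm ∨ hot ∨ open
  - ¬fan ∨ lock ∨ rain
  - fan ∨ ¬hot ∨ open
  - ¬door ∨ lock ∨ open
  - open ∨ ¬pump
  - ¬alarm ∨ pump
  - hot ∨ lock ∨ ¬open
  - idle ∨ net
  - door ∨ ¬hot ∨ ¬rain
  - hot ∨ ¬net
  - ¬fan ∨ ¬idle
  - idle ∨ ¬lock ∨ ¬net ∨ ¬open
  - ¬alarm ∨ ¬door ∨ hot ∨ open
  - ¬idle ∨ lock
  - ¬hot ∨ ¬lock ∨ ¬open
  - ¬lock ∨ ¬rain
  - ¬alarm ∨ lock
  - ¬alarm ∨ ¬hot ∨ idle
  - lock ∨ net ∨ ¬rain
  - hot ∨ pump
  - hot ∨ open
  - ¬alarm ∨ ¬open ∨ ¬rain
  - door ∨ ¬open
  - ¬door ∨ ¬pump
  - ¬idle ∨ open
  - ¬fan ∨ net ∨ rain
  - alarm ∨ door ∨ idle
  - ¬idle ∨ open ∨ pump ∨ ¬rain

Set open = False.
  then (open ∨ ¬pump) forces pump = False.
  then (¬alarm ∨ pump) forces alarm = False.
  then (hot ∨ pump) forces hot = True.
  then (¬idle ∨ open) forces idle = False.
  then (alarm ∨ door ∨ idle) forces door = True.
  then (fan ∨ ¬hot ∨ open) forces fan = True.
  then (¬door ∨ lock ∨ open) forces lock = True.
  then (idle ∨ net) forces net = True.
  then (¬lock ∨ ¬rain) forces rain = False.
All clauses satisfied.

open = False, alarm = False, pump = False, net = True, hot = True, door = True, fan = True, idle = False, rain = False, lock = True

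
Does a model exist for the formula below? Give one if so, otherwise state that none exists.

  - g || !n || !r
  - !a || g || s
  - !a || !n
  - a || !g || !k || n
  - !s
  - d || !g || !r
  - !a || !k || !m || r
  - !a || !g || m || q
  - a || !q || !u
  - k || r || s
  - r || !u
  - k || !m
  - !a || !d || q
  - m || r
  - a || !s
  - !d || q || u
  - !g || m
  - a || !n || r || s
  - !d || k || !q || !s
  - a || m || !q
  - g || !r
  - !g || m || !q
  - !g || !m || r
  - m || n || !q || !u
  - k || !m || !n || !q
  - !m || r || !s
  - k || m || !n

n = False; r = True; k = True; a = True; u = False; s = False; g = True; d = True; m = True; q = True

Unit clause (!s) forces s = False.
Set n = False.
Set r = True.
  then (g || !r) forces g = True.
  then (d || !g || !r) forces d = True.
  then (!g || m) forces m = True.
  then (k || !m) forces k = True.
  then (a || !g || !k || n) forces a = True.
  then (!a || !d || q) forces q = True.
Set u = False.
All clauses satisfied.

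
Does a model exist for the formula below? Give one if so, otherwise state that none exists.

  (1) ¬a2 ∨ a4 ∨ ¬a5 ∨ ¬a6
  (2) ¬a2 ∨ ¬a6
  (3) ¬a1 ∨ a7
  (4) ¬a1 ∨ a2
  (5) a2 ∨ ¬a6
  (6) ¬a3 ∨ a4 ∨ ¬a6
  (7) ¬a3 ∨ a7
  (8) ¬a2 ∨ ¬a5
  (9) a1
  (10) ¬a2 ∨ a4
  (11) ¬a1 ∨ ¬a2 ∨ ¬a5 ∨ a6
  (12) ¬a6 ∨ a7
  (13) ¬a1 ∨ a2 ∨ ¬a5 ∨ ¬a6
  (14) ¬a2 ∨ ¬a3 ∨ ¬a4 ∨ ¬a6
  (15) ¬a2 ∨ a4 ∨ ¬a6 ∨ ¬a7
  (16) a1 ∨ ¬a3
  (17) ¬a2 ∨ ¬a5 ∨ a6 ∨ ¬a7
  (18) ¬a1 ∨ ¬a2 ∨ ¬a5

a1=T, a2=T, a3=T, a4=T, a5=F, a6=F, a7=T

Unit clause (a1) forces a1 = True.
In (¬a1 ∨ a7) only a7 is left, so a7 = True.
In (¬a1 ∨ a2) only a2 is left, so a2 = True.
In (¬a2 ∨ ¬a5) only ¬a5 is left, so a5 = False.
In (¬a2 ∨ a4) only a4 is left, so a4 = True.
In (¬a2 ∨ ¬a6) only ¬a6 is left, so a6 = False.
Set a3 = True.
All clauses satisfied.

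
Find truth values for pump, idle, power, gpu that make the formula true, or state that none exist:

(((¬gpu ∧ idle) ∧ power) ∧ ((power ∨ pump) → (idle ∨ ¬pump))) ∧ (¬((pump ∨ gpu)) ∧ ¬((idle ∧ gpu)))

pump=F; idle=T; power=T; gpu=F

  ((¬gpu ∧ idle) ∧ power) ∧ ((power ∨ pump) → (idle ∨ ¬pump)) = True
    (¬gpu ∧ idle) ∧ power = True
      ¬gpu ∧ idle = True
        ¬gpu = True
    (power ∨ pump) → (idle ∨ ¬pump) = True
      power ∨ pump = True
      idle ∨ ¬pump = True
        ¬pump = True
  ¬((pump ∨ gpu)) ∧ ¬((idle ∧ gpu)) = True
    ¬((pump ∨ gpu)) = True
      pump ∨ gpu = False
    ¬((idle ∧ gpu)) = True
      idle ∧ gpu = False
Both conjuncts True, so the formula holds.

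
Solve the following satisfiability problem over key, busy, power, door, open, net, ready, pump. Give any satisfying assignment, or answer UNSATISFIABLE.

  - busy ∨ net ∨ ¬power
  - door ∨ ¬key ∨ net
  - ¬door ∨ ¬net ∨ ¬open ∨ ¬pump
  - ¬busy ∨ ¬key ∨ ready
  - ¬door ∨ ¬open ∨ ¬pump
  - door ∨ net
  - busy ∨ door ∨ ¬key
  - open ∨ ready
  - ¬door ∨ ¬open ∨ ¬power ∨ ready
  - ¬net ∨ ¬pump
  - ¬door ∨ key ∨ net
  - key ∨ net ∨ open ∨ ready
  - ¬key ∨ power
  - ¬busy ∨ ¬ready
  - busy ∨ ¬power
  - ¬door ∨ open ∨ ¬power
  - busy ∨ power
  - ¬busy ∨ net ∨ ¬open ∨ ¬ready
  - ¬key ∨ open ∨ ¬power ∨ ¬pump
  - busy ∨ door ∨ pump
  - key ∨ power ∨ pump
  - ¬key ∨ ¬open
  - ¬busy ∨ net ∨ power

Try key = True:
  (¬key ∨ power) forces power = True.
  (busy ∨ ¬power) forces busy = True.
  (¬busy ∨ ¬key ∨ ready) forces ready = True.
  clause (¬busy ∨ ¬ready) is falsified — backtrack.
So key = False.
Set busy = True.
  then (¬busy ∨ ¬ready) forces ready = False.
  then (open ∨ ready) forces open = True.
Try power = False:
  (key ∨ power ∨ pump) forces pump = True.
  (¬door ∨ ¬open ∨ ¬pump) forces door = False.
  (door ∨ net) forces net = True.
  clause (¬net ∨ ¬pump) is falsified — backtrack.
So power = True.
  then (¬door ∨ ¬open ∨ ¬power ∨ ready) forces door = False.
  then (door ∨ net) forces net = True.
  then (¬net ∨ ¬pump) forces pump = False.
All clauses satisfied.

key: False, busy: True, power: True, door: False, open: True, net: True, ready: False, pump: False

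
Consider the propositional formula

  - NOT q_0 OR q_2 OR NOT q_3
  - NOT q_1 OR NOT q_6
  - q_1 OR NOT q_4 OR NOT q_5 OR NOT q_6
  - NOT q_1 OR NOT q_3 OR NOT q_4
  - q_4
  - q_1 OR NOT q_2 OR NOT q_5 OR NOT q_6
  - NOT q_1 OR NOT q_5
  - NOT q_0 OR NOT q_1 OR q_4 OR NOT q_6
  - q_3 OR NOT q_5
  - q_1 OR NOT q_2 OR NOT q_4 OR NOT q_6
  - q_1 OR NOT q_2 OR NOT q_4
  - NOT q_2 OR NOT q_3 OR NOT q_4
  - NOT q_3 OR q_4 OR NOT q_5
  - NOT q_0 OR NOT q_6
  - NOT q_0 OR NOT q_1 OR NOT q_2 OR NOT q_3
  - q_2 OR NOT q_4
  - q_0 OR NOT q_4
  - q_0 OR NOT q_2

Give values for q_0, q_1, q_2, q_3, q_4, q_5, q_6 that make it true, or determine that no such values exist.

q_0 = True; q_1 = True; q_2 = True; q_3 = False; q_4 = True; q_5 = False; q_6 = False

Unit clause (q_4) forces q_4 = True.
In (q_2 OR NOT q_4) only q_2 is left, so q_2 = True.
In (q_0 OR NOT q_4) only q_0 is left, so q_0 = True.
In (q_1 OR NOT q_2 OR NOT q_4) only q_1 is left, so q_1 = True.
In (NOT q_2 OR NOT q_3 OR NOT q_4) only NOT q_3 is left, so q_3 = False.
In (NOT q_0 OR NOT q_6) only NOT q_6 is left, so q_6 = False.
In (NOT q_1 OR NOT q_5) only NOT q_5 is left, so q_5 = False.
All clauses satisfied.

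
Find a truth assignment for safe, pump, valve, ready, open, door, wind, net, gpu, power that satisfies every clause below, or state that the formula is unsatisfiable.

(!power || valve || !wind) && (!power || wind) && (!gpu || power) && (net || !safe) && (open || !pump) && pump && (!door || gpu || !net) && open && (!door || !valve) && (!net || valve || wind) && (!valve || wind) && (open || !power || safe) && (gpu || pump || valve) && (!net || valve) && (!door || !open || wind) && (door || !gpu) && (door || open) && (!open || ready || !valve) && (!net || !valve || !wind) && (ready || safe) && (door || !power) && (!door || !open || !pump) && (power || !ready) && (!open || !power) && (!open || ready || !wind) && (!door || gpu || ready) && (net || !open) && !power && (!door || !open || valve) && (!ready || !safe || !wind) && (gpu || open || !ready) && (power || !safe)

Case pump = True:
  (open || !pump) forces open = True.
  (!door || !open || !pump) forces door = False.
  (door || !gpu) forces gpu = False.
  (door || !power) forces power = False.
  (power || !ready) forces ready = False.
  (!open || ready || !valve) forces valve = False.
  (!net || valve) forces net = False.
  Clause (net || !open) is falsified — contradiction.
Case pump = False:
  Clause (pump) is falsified — contradiction.
Both cases fail, so the formula is unsatisfiable.

Unsatisfiable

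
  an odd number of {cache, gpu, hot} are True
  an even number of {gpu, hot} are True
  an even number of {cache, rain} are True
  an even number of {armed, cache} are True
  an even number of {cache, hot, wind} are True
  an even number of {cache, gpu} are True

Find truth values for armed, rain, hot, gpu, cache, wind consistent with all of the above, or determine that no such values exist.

armed: True; rain: True; hot: True; gpu: True; cache: True; wind: False

{cache, gpu, hot}: 3 true → odd ✓
{gpu, hot}: 2 true → even ✓
{cache, rain}: 2 true → even ✓
{armed, cache}: 2 true → even ✓
{cache, hot, wind}: 2 true → even ✓
{cache, gpu}: 2 true → even ✓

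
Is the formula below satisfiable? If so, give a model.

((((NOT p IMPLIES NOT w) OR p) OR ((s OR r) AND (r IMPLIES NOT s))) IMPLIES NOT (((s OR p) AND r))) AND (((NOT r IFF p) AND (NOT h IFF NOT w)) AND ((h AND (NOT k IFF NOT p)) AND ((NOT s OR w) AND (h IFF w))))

r=F; k=T; s=T; h=T; p=T; w=T

  (((NOT p IMPLIES NOT w) OR p) OR ((s OR r) AND (r IMPLIES NOT s))) IMPLIES NOT (((s OR p) AND r)) = True
    ((NOT p IMPLIES NOT w) OR p) OR ((s OR r) AND (r IMPLIES NOT s)) = True
      (NOT p IMPLIES NOT w) OR p = True
        NOT p IMPLIES NOT w = True
          NOT p = False
          NOT w = False
      (s OR r) AND (r IMPLIES NOT s) = True
        s OR r = True
        r IMPLIES NOT s = True
          NOT s = False
    NOT (((s OR p) AND r)) = True
      (s OR p) AND r = False
        s OR p = True
  ((NOT r IFF p) AND (NOT h IFF NOT w)) AND ((h AND (NOT k IFF NOT p)) AND ((NOT s OR w) AND (h IFF w))) = True
    (NOT r IFF p) AND (NOT h IFF NOT w) = True
      NOT r IFF p = True
        NOT r = True
      NOT h IFF NOT w = True
        NOT h = False
        NOT w = False
    (h AND (NOT k IFF NOT p)) AND ((NOT s OR w) AND (h IFF w)) = True
      h AND (NOT k IFF NOT p) = True
        NOT k IFF NOT p = True
          NOT k = False
          NOT p = False
      (NOT s OR w) AND (h IFF w) = True
        NOT s OR w = True
          NOT s = False
        h IFF w = True
Both conjuncts True, so the formula holds.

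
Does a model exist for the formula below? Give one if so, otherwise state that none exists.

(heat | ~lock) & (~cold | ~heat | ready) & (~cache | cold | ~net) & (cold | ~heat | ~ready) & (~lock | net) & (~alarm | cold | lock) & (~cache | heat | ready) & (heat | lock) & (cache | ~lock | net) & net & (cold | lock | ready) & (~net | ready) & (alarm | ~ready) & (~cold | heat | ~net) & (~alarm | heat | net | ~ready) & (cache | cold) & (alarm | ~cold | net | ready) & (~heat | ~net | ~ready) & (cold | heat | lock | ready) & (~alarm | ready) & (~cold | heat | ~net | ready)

Case heat = True:
  (net) forces net = True.
  (~net | ready) forces ready = True.
  Clause (~heat | ~net | ~ready) is falsified — contradiction.
Case heat = False:
  (heat | ~lock) forces lock = False.
  Clause (heat | lock) is falsified — contradiction.
Both cases fail, so the formula is unsatisfiable.

The formula is unsatisfiable.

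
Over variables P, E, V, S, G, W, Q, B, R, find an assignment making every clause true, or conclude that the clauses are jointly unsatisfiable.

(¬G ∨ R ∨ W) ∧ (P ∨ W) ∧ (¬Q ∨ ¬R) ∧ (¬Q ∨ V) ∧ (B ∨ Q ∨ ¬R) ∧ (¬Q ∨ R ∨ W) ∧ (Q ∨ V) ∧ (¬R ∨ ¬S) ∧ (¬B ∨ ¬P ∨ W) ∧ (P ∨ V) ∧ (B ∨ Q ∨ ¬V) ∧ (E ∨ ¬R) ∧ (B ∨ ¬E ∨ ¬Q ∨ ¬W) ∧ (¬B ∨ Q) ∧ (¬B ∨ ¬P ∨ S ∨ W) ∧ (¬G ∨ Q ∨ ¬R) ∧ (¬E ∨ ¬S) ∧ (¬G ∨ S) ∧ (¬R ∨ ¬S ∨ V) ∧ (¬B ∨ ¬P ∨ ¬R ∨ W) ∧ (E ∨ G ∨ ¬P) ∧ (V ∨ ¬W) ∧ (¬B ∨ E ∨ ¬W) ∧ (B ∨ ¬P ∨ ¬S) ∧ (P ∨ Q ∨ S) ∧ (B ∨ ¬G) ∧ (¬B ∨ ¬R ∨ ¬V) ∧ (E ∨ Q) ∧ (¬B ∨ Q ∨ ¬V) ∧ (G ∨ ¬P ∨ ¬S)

P = True, E = True, V = True, S = False, G = False, W = True, Q = True, B = True, R = False

Set P = True.
Set E = True.
  then (¬E ∨ ¬S) forces S = False.
  then (¬G ∨ S) forces G = False.
Set V = True.
Try W = False:
  (¬B ∨ ¬P ∨ W) forces B = False.
  (B ∨ Q ∨ ¬V) forces Q = True.
  (¬Q ∨ ¬R) forces R = False.
  clause (¬Q ∨ R ∨ W) is falsified — backtrack.
So W = True.
Set Q = True.
  then (¬Q ∨ ¬R) forces R = False.
  then (B ∨ ¬E ∨ ¬Q ∨ ¬W) forces B = True.
All clauses satisfied.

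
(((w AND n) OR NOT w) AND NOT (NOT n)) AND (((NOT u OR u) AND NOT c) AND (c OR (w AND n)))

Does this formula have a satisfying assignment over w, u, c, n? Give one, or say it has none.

w = True, u = False, c = False, n = True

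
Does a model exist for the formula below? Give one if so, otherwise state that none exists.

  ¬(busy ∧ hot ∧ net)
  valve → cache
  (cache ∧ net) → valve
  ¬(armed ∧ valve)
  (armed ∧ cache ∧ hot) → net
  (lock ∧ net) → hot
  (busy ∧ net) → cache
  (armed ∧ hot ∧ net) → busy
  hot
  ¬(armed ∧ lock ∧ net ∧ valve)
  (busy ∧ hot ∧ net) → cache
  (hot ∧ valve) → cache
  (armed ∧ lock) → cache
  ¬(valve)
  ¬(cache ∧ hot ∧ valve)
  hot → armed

hot: True, valve: False, cache: False, armed: True, lock: False, busy: False, net: False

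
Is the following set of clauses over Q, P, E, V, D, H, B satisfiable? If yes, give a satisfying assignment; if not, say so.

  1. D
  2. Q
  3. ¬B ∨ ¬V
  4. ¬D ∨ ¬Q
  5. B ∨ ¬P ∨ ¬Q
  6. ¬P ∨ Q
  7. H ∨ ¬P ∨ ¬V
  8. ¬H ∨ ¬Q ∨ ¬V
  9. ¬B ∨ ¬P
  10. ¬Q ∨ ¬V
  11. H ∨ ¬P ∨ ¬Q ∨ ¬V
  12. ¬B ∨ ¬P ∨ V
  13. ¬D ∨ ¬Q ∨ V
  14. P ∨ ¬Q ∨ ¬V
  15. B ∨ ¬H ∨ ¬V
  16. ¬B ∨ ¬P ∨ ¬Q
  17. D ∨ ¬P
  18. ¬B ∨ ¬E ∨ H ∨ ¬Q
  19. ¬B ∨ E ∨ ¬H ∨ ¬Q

Case Q = True:
  (D) forces D = True.
  Clause (¬D ∨ ¬Q) is falsified — contradiction.
Case Q = False:
  Clause (Q) is falsified — contradiction.
Both cases fail, so the formula is unsatisfiable.

UNSATISFIABLE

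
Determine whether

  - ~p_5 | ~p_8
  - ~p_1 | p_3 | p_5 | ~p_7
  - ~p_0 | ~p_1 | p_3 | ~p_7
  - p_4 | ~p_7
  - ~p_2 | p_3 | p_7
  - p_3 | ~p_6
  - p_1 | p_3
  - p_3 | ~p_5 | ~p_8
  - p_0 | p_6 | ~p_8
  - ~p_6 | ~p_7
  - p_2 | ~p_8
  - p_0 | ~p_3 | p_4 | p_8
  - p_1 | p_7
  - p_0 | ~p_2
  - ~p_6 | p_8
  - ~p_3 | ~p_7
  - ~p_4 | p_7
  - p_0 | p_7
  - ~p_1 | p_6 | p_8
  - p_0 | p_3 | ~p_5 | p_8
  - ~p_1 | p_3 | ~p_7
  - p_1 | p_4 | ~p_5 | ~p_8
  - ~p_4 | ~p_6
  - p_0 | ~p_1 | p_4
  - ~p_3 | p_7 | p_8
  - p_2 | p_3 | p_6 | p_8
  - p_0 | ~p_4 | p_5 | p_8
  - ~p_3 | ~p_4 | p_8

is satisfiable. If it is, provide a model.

Set p_0 = True.
Try p_1 = False:
  (p_1 | p_3) forces p_3 = True.
  (p_1 | p_7) forces p_7 = True.
  clause (~p_3 | ~p_7) is falsified — backtrack.
So p_1 = True.
Try p_2 = False:
  (p_2 | ~p_8) forces p_8 = False.
  (~p_6 | p_8) forces p_6 = False.
  clause (~p_1 | p_6 | p_8) is falsified — backtrack.
So p_2 = True.
Set p_3 = True.
  then (~p_3 | ~p_7) forces p_7 = False.
  then (~p_4 | p_7) forces p_4 = False.
  then (~p_3 | p_7 | p_8) forces p_8 = True.
  then (~p_5 | ~p_8) forces p_5 = False.
Set p_6 = False.
All clauses satisfied.

p_0: True, p_1: True, p_2: True, p_3: True, p_4: False, p_5: False, p_6: False, p_7: False, p_8: True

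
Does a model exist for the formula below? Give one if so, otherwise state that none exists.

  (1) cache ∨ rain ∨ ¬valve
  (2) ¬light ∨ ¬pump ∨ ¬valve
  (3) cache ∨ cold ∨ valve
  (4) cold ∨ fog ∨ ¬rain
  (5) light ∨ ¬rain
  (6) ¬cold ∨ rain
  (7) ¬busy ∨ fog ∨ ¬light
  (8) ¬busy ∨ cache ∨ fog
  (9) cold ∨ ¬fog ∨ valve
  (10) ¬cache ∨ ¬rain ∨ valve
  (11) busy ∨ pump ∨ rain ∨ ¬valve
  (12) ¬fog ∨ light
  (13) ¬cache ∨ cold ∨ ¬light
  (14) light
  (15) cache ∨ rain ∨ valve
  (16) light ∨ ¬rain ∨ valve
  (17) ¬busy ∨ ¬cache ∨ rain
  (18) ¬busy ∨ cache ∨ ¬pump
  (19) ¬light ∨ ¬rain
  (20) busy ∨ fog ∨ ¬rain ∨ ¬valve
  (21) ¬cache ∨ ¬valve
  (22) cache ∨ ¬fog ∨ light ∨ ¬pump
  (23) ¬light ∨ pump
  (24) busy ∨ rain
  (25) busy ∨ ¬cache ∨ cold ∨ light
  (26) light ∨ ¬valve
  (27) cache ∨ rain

Case light = True:
  (¬light ∨ ¬rain) forces rain = False.
  (¬cold ∨ rain) forces cold = False.
  (¬cache ∨ cold ∨ ¬light) forces cache = False.
  Clause (cache ∨ rain) is falsified — contradiction.
Case light = False:
  Clause (light) is falsified — contradiction.
Both cases fail, so the formula is unsatisfiable.

Unsatisfiable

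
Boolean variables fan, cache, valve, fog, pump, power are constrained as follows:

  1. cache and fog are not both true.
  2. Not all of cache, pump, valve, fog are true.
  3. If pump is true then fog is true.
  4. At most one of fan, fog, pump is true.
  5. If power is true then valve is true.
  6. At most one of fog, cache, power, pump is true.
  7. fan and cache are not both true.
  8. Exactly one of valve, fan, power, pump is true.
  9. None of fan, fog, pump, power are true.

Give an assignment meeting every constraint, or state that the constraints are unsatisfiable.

fan = False, cache = False, valve = True, fog = False, pump = False, power = False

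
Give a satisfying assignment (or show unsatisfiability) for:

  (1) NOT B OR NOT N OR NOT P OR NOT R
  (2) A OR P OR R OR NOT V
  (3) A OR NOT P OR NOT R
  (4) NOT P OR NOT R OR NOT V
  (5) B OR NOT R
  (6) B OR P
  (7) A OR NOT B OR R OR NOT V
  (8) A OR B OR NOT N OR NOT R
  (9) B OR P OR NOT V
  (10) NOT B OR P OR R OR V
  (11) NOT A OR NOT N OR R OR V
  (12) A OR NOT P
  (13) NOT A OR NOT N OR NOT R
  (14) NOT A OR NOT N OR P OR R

A: True, R: True, V: False, B: True, P: False, N: False

Set A = True.
Set R = True.
  then (B OR NOT R) forces B = True.
  then (NOT A OR NOT N OR NOT R) forces N = False.
Set V = False.
Set P = False.
All clauses satisfied.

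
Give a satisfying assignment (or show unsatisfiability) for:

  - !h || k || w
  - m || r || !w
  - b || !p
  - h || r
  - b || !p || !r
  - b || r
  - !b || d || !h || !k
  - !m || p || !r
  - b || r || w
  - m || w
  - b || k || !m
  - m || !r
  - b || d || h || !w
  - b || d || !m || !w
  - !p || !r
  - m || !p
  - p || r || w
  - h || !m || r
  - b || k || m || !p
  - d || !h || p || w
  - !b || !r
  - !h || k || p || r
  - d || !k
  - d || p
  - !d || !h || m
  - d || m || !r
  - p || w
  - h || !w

Try r = True:
  (m || !r) forces m = True.
  (!m || p || !r) forces p = True.
  clause (!p || !r) is falsified — backtrack.
So r = False.
  then (h || r) forces h = True.
  then (b || r) forces b = True.
Set p = True.
  then (m || !p) forces m = True.
Set k = True.
  then (!b || d || !h || !k) forces d = True.
Set w = True.
All clauses satisfied.

r = False; p = True; k = True; d = True; h = True; b = True; m = True; w = True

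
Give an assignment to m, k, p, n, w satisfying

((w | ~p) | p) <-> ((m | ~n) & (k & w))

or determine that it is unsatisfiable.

m = True, k = True, p = True, n = True, w = True

  ((w | ~p) | p) <-> ((m | ~n) & (k & w)) = True
    (w | ~p) | p = True
      w | ~p = True
        ~p = False
    (m | ~n) & (k & w) = True
      m | ~n = True
        ~n = False
      k & w = True
The formula evaluates to True.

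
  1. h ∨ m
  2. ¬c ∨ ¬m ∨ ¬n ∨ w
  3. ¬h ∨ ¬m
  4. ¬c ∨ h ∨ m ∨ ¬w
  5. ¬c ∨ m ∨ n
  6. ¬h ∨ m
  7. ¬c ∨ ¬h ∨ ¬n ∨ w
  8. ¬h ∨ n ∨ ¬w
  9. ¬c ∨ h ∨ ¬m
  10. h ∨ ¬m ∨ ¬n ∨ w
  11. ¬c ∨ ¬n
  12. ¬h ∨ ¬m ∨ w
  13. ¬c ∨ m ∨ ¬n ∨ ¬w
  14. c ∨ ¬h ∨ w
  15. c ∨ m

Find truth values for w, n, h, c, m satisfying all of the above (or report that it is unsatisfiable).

w=F, n=F, h=F, c=F, m=T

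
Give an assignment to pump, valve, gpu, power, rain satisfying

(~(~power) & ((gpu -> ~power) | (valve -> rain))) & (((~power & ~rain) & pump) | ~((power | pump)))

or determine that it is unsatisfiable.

Case power = True: the conjunct ((~power & ~rain) & pump) | ~((power | pump)) becomes (False & pump) | ~True = False.
Case power = False: the conjunct ~(~power) becomes ~(~False) = False.
Both cases fail — unsatisfiable.

Unsatisfiable — no assignment works.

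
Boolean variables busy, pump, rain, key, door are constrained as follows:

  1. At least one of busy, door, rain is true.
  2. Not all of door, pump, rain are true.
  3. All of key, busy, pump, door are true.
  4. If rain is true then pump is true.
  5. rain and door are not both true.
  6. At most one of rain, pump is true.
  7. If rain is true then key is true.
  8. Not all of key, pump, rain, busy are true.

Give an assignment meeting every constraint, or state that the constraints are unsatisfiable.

busy = True; pump = True; rain = False; key = True; door = True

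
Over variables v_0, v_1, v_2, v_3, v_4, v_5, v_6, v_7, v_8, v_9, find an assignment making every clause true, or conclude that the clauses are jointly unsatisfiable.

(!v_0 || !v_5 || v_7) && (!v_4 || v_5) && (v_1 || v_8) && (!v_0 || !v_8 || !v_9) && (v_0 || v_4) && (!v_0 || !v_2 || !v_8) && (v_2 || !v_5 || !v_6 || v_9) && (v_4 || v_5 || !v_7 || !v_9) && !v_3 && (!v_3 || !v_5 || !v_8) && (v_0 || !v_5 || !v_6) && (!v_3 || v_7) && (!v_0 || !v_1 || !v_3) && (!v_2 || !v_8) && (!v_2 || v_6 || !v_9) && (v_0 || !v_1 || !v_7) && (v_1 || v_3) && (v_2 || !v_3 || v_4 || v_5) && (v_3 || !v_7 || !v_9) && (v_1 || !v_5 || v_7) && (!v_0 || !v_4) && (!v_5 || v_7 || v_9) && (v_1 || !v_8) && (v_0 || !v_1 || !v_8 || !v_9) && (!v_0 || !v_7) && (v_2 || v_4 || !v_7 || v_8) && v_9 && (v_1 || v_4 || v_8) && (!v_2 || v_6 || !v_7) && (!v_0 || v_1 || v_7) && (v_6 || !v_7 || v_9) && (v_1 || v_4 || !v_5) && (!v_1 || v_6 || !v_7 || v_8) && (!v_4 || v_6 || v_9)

Unit clause (!v_3) forces v_3 = False.
In (v_1 || v_3) only v_1 is left, so v_1 = True.
Unit clause (v_9) forces v_9 = True.
In (v_3 || !v_7 || !v_9) only !v_7 is left, so v_7 = False.
Set v_0 = True.
  then (!v_0 || !v_5 || v_7) forces v_5 = False.
  then (!v_4 || v_5) forces v_4 = False.
  then (!v_0 || !v_8 || !v_9) forces v_8 = False.
Set v_2 = False.
Set v_6 = True.
All clauses satisfied.

v_0 = True, v_1 = True, v_2 = False, v_3 = False, v_4 = False, v_5 = False, v_6 = True, v_7 = False, v_8 = False, v_9 = True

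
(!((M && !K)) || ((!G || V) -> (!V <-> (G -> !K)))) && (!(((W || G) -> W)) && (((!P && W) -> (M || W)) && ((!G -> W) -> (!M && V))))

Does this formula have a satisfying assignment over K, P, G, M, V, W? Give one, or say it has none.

K: True, P: False, G: True, M: False, V: True, W: False

  !((M && !K)) || ((!G || V) -> (!V <-> (G -> !K))) = True
    !((M && !K)) = True
      M && !K = False
        !K = False
    (!G || V) -> (!V <-> (G -> !K)) = True
      !G || V = True
        !G = False
      !V <-> (G -> !K) = True
        !V = False
        G -> !K = False
          !K = False
  !(((W || G) -> W)) && (((!P && W) -> (M || W)) && ((!G -> W) -> (!M && V))) = True
    !(((W || G) -> W)) = True
      (W || G) -> W = False
        W || G = True
    ((!P && W) -> (M || W)) && ((!G -> W) -> (!M && V)) = True
      (!P && W) -> (M || W) = True
        !P && W = False
          !P = True
        M || W = False
      (!G -> W) -> (!M && V) = True
        !G -> W = True
          !G = False
        !M && V = True
          !M = True
Both conjuncts True, so the formula holds.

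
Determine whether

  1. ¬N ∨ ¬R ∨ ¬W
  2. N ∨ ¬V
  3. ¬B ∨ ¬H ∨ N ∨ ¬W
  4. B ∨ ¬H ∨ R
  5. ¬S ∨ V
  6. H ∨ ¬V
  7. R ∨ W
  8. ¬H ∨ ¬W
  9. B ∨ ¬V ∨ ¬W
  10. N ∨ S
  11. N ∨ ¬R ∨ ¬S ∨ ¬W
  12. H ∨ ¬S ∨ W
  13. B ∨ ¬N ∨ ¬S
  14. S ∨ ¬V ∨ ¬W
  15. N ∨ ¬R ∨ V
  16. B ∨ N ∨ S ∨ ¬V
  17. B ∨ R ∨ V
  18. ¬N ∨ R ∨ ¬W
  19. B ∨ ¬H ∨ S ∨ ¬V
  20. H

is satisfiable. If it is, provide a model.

Unit clause (H) forces H = True.
In (¬H ∨ ¬W) only ¬W is left, so W = False.
In (R ∨ W) only R is left, so R = True.
Set S = False.
  then (N ∨ S) forces N = True.
Set B = False.
  then (B ∨ ¬H ∨ S ∨ ¬V) forces V = False.
All clauses satisfied.

S: False, N: True, B: False, V: False, R: True, W: False, H: True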